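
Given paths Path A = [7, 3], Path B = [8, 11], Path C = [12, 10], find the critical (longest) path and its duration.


Path A: 7 + 3 = 10
Path B: 8 + 11 = 19
Path C: 12 + 10 = 22
Critical path = longest = max(10, 19, 22)
= 22 (Path C)


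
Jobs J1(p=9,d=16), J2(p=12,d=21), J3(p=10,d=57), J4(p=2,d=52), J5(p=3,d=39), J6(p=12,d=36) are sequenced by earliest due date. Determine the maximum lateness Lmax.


EDD order: J1 → J2 → J6 → J5 → J4 → J3
Completion and lateness:
  J1: C=9, d=16, L=9-16=-7
  J2: C=21, d=21, L=21-21=0
  J6: C=33, d=36, L=33-36=-3
  J5: C=36, d=39, L=36-39=-3
  J4: C=38, d=52, L=38-52=-14
  J3: C=48, d=57, L=48-57=-9
Lmax = max(-7, 0, -3, -3, -14, -9)
= 0


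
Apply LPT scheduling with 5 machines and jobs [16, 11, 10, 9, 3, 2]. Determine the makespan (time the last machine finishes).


Jobs (LPT sorted): [16, 11, 10, 9, 3, 2]
Machines: 5
  J=16 → Machine 1 (load: 0+16=16)
  J=11 → Machine 2 (load: 0+11=11)
  J=10 → Machine 3 (load: 0+10=10)
  J=9 → Machine 4 (load: 0+9=9)
  J=3 → Machine 5 (load: 0+3=3)
  J=2 → Machine 5 (load: 3+2=5)
Machine loads: [16, 11, 10, 9, 5]
Makespan = max = 16 time units


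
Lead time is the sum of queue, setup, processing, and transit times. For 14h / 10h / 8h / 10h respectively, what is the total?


Lead time = queue + setup + processing + transit
= 14 + 10 + 8 + 10
= 42 hours


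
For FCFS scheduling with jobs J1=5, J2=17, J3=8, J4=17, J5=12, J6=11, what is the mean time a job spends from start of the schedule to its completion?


Completion times:
  J1: completes at 5
  J2: completes at 22
  J3: completes at 30
  J4: completes at 47
  J5: completes at 59
  J6: completes at 70
Sum = 233
Average = 233/6
= 38.83


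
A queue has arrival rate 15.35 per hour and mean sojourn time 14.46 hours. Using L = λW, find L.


Little's law: L = λ × W
= 15.35 × 14.46
= 221.96


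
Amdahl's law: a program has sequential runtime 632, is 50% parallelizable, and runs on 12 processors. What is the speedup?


Amdahl's law: T_p = T × ((1-p) + p/N)
= 632 × ((1-0.5) + 0.5/12)
= 632 × (0.50 + 0.0417)
= 632 × 0.5417
= 342.33
Speedup = 632/342.33
= 1.85×


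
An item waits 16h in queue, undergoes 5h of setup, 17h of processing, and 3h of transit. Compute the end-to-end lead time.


Lead time = queue + setup + processing + transit
= 16 + 5 + 17 + 3
= 41 hours


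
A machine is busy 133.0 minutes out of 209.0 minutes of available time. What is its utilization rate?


Utilization = busy / total × 100
= 133.0 / 209.0 × 100
= 63.6%


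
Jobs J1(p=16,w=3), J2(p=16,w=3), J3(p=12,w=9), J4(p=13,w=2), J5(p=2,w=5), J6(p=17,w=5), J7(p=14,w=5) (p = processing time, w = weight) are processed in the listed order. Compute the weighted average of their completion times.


Completion times:
  J1: C=16, w×C=3×16=48
  J2: C=32, w×C=3×32=96
  J3: C=44, w×C=9×44=396
  J4: C=57, w×C=2×57=114
  J5: C=59, w×C=5×59=295
  J6: C=76, w×C=5×76=380
  J7: C=90, w×C=5×90=450
Sum w×C = 1779
Sum w = 32
Weighted avg = 1779/32
= 55.59


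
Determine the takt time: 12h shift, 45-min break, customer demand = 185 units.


Available = 12×60 - 45 = 675 min
Takt time = 675 / 185
= 3.65 min/unit


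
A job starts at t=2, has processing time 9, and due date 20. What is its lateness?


Completion = 2 + 9 = 11
Lateness = C - d = 11 - 20
= -9


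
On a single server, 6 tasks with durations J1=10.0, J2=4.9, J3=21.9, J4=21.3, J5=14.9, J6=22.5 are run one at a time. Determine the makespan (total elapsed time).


Sequential makespan: sum all processing times
= 10.0 + 4.9 + 21.9 + 21.3 + 14.9 + 22.5
= 95.5 time units


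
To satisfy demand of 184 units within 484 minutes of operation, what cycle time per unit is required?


Cycle time = available time / demand
= 484 / 184
= 2.63 min/unit


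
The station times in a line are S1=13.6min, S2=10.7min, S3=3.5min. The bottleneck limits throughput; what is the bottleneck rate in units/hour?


Bottleneck = longest station time
Station times: [13.6, 10.7, 3.5]
Max = 13.6 min
Rate = 60 / 13.6
= 4.41 units/hour (bottleneck: 13.6min)


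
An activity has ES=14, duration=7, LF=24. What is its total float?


EF = ES + duration = 14 + 7 = 21
LS = LF - duration = 24 - 7 = 17
Total Float = LF - EF = 24 - 21
(or LS - ES = 17 - 14)
= 3


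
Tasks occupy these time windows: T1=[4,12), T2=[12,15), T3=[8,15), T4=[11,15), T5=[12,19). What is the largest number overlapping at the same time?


Check each time point for overlaps:
  t=12: 4 tasks active (T2, T3, T4, T5)
Max concurrent = 4


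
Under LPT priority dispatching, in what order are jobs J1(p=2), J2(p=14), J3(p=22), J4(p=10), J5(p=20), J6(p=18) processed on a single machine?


LPT: sort by longest processing time first
  J3: p=22
  J5: p=20
  J6: p=18
  J2: p=14
  J4: p=10
  J1: p=2
Order: J3 → J5 → J6 → J2 → J4 → J1


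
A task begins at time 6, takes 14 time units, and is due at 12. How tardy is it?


Completion = start + processing = 6 + 14 = 20
Tardiness = max(0, C - d) = max(0, 20 - 12)
= max(0, 8)
= 8


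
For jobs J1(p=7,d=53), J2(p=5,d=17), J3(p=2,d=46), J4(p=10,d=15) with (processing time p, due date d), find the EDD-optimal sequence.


EDD: sort by earliest due date
  J4: d=15, p=10
  J2: d=17, p=5
  J3: d=46, p=2
  J1: d=53, p=7
Order: J4 → J2 → J3 → J1


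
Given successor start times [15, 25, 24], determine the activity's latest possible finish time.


LF = min of all successor start times
Successors start at: [15, 25, 24]
LF = min(15, 25, 24)
= 15


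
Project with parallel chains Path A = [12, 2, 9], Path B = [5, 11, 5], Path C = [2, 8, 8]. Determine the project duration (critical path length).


Path A: 12 + 2 + 9 = 23
Path B: 5 + 11 + 5 = 21
Path C: 2 + 8 + 8 = 18
Critical path = longest = max(23, 21, 18)
= 23 (Path A)


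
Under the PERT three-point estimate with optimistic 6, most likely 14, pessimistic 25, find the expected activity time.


te = (o + 4m + p) / 6
= (6 + 4×14 + 25) / 6
= (6 + 56 + 25) / 6
= 87 / 6
= 14.50


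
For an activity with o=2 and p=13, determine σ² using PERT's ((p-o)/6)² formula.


σ² = ((p - o) / 6)² = (p - o)² / 36
= (13 - 2)² / 36
= 11² / 36
= 121 / 36
= 3.3611


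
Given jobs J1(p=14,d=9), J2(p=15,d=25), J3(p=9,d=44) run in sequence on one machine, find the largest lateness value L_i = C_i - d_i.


Lateness per job (L = C - d):
  J1: C=14, d=9, L=5
  J2: C=29, d=25, L=4
  J3: C=38, d=44, L=-6
Lmax = max(5, 4, -6)
= 5


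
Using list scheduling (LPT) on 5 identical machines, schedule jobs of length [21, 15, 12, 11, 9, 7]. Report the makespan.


Jobs (LPT sorted): [21, 15, 12, 11, 9, 7]
Machines: 5
  J=21 → Machine 1 (load: 0+21=21)
  J=15 → Machine 2 (load: 0+15=15)
  J=12 → Machine 3 (load: 0+12=12)
  J=11 → Machine 4 (load: 0+11=11)
  J=9 → Machine 5 (load: 0+9=9)
  J=7 → Machine 5 (load: 9+7=16)
Machine loads: [21, 15, 12, 11, 16]
Makespan = max = 21 time units


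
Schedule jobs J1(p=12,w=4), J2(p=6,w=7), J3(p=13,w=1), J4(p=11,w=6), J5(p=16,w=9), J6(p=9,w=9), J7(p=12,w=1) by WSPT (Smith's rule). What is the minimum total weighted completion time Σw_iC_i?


WSPT order (by p/w): J2 → J6 → J5 → J4 → J1 → J7 → J3
  J2: C=6, w·C=7×6=42
  J6: C=15, w·C=9×15=135
  J5: C=31, w·C=9×31=279
  J4: C=42, w·C=6×42=252
  J1: C=54, w·C=4×54=216
  J7: C=66, w·C=1×66=66
  J3: C=79, w·C=1×79=79
Σ w·C = 1069
= 1069


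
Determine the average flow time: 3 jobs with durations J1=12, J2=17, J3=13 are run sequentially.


Completion times:
  J1: completes at 12
  J2: completes at 29
  J3: completes at 42
Sum = 83
Average = 83/3
= 27.67


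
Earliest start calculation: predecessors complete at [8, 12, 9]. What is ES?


ES = max of all predecessor completion times
Predecessors: [8, 12, 9]
ES = max(8, 12, 9)
= 12


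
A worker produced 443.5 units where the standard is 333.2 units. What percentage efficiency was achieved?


Efficiency = (actual / standard) × 100
= (443.5 / 333.2) × 100
= 133.1%


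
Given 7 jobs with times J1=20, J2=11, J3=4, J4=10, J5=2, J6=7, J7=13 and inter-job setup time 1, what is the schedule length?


Makespan = Σ processing + (n-1) × setup
= (20 + 11 + 4 + 10 + 2 + 7 + 13) + (7-1)×1
= 67 + 6
= 73 time units


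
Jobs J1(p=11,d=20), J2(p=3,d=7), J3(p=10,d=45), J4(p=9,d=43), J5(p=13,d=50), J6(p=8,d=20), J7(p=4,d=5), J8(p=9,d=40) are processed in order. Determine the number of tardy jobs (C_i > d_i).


Completion vs due date:
  J1: C=11, d=20 → on time
  J2: C=14, d=7 → TARDY
  J3: C=24, d=45 → on time
  J4: C=33, d=43 → on time
  J5: C=46, d=50 → on time
  J6: C=54, d=20 → TARDY
  J7: C=58, d=5 → TARDY
  J8: C=67, d=40 → TARDY
Tardy jobs: J2, J6, J7, J8
Count = 4


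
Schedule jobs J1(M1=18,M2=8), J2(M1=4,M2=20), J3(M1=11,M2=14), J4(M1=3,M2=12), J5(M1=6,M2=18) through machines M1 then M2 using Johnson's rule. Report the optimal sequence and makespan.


Johnson's rule:
Group 1 (M1≤M2, sort by M1): ['J4', 'J2', 'J5', 'J3']
Group 2 (M1>M2, sort desc M2): ['J1']
Sequence: J4 → J2 → J5 → J3 → J1
Makespan calculation:
  J4: M1 done=3, M2 done=15
  J2: M1 done=7, M2 done=35
  J5: M1 done=13, M2 done=53
  J3: M1 done=24, M2 done=67
  J1: M1 done=42, M2 done=75
= Sequence: J4 → J2 → J5 → J3 → J1, Makespan: 75


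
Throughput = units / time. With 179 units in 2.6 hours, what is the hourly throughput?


Throughput = units / time
= 179 / 2.6
= 68.8 units/hour


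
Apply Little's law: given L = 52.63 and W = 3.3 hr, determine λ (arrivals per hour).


Little's law: L = λW → λ = L / W
= 52.63 / 3.3
= 15.95 per hour


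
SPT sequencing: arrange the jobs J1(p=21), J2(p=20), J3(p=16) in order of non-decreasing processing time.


SPT: sort by shortest processing time
  J3: p=16
  J2: p=20
  J1: p=21
Order: J3 → J2 → J1


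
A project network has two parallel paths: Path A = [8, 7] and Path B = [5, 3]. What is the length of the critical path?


Path A: 8 + 7 = 15
Path B: 5 + 3 = 8
Critical path = longest = max(15, 8)
= 15 (Path A)


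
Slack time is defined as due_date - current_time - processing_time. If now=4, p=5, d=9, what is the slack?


Slack = due - current_time - processing
= 9 - 4 - 5
= 0


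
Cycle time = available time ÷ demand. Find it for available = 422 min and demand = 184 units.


Cycle time = available time / demand
= 422 / 184
= 2.29 min/unit


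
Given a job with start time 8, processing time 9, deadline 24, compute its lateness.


Completion = 8 + 9 = 17
Lateness = C - d = 17 - 24
= -7


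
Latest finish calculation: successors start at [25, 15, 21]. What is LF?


LF = min of all successor start times
Successors start at: [25, 15, 21]
LF = min(25, 15, 21)
= 15


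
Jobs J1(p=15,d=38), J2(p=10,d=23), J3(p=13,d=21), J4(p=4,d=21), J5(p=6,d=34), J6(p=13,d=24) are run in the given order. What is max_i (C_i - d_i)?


Lateness per job (L = C - d):
  J1: C=15, d=38, L=-23
  J2: C=25, d=23, L=2
  J3: C=38, d=21, L=17
  J4: C=42, d=21, L=21
  J5: C=48, d=34, L=14
  J6: C=61, d=24, L=37
Lmax = max(-23, 2, 17, 21, 14, 37)
= 37


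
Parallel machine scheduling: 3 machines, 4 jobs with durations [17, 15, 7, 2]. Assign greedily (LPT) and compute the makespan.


Jobs (LPT sorted): [17, 15, 7, 2]
Machines: 3
  J=17 → Machine 1 (load: 0+17=17)
  J=15 → Machine 2 (load: 0+15=15)
  J=7 → Machine 3 (load: 0+7=7)
  J=2 → Machine 3 (load: 7+2=9)
Machine loads: [17, 15, 9]
Makespan = max = 17 time units


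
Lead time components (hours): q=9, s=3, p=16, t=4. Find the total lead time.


Lead time = queue + setup + processing + transit
= 9 + 3 + 16 + 4
= 32 hours


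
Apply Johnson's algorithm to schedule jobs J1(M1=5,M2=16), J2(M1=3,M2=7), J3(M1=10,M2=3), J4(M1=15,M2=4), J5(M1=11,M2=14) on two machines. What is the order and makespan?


Johnson's rule:
Group 1 (M1≤M2, sort by M1): ['J2', 'J1', 'J5']
Group 2 (M1>M2, sort desc M2): ['J4', 'J3']
Sequence: J2 → J1 → J5 → J4 → J3
Makespan calculation:
  J2: M1 done=3, M2 done=10
  J1: M1 done=8, M2 done=26
  J5: M1 done=19, M2 done=40
  J4: M1 done=34, M2 done=44
  J3: M1 done=44, M2 done=47
= Sequence: J2 → J1 → J5 → J4 → J3, Makespan: 47


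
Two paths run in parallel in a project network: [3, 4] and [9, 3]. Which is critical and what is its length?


Path A: 3 + 4 = 7
Path B: 9 + 3 = 12
Critical path = longest = max(7, 12)
= 12 (Path B)


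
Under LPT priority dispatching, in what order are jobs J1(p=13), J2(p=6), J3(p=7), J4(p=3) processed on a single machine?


LPT: sort by longest processing time first
  J1: p=13
  J3: p=7
  J2: p=6
  J4: p=3
Order: J1 → J3 → J2 → J4


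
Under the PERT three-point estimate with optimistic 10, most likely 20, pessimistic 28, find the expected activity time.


te = (o + 4m + p) / 6
= (10 + 4×20 + 28) / 6
= (10 + 80 + 28) / 6
= 118 / 6
= 19.67


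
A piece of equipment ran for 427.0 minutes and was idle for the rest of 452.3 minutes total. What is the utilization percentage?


Utilization = busy / total × 100
= 427.0 / 452.3 × 100
= 94.4%


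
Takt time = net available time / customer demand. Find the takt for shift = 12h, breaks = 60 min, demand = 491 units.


Available = 12×60 - 60 = 660 min
Takt time = 660 / 491
= 1.34 min/unit


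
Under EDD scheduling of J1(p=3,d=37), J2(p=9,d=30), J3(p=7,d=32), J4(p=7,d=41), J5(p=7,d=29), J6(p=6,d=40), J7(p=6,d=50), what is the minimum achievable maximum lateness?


EDD order: J5 → J2 → J3 → J1 → J6 → J4 → J7
Completion and lateness:
  J5: C=7, d=29, L=7-29=-22
  J2: C=16, d=30, L=16-30=-14
  J3: C=23, d=32, L=23-32=-9
  J1: C=26, d=37, L=26-37=-11
  J6: C=32, d=40, L=32-40=-8
  J4: C=39, d=41, L=39-41=-2
  J7: C=45, d=50, L=45-50=-5
Lmax = max(-22, -14, -9, -11, -8, -2, -5)
= -2


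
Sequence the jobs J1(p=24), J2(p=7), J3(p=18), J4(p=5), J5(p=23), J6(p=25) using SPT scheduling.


SPT: sort by shortest processing time
  J4: p=5
  J2: p=7
  J3: p=18
  J5: p=23
  J1: p=24
  J6: p=25
Order: J4 → J2 → J3 → J5 → J1 → J6


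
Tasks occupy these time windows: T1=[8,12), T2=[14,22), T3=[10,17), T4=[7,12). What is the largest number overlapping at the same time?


Check each time point for overlaps:
  t=10: 3 tasks active (T1, T3, T4)
Max concurrent = 3


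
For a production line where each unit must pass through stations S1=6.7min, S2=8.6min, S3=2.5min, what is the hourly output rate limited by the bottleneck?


Bottleneck = longest station time
Station times: [6.7, 8.6, 2.5]
Max = 8.6 min
Rate = 60 / 8.6
= 6.98 units/hour (bottleneck: 8.6min)


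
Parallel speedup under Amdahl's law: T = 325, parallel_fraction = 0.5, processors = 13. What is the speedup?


Amdahl's law: T_p = T × ((1-p) + p/N)
= 325 × ((1-0.5) + 0.5/13)
= 325 × (0.50 + 0.0385)
= 325 × 0.5385
= 175.00
Speedup = 325/175.00
= 1.86×


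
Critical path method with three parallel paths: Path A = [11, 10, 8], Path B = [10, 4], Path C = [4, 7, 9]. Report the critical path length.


Path A: 11 + 10 + 8 = 29
Path B: 10 + 4 = 14
Path C: 4 + 7 + 9 = 20
Critical path = longest = max(29, 14, 20)
= 29 (Path A)


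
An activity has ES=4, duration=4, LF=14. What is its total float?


EF = ES + duration = 4 + 4 = 8
LS = LF - duration = 14 - 4 = 10
Total Float = LF - EF = 14 - 8
(or LS - ES = 10 - 4)
= 6


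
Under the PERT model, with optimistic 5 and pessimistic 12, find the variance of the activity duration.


σ² = ((p - o) / 6)² = (p - o)² / 36
= (12 - 5)² / 36
= 7² / 36
= 49 / 36
= 1.3611


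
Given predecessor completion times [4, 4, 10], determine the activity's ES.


ES = max of all predecessor completion times
Predecessors: [4, 4, 10]
ES = max(4, 4, 10)
= 10


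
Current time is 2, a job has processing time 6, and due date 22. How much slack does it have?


Slack = due - current_time - processing
= 22 - 2 - 6
= 14


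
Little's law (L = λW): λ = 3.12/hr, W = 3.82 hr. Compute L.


Little's law: L = λ × W
= 3.12 × 3.82
= 11.92


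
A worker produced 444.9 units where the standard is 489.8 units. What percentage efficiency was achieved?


Efficiency = (actual / standard) × 100
= (444.9 / 489.8) × 100
= 90.8%


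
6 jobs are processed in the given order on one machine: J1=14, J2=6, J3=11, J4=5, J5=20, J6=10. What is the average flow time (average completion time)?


Completion times:
  J1: completes at 14
  J2: completes at 20
  J3: completes at 31
  J4: completes at 36
  J5: completes at 56
  J6: completes at 66
Sum = 223
Average = 223/6
= 37.17


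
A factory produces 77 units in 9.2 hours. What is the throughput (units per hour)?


Throughput = units / time
= 77 / 9.2
= 8.4 units/hour


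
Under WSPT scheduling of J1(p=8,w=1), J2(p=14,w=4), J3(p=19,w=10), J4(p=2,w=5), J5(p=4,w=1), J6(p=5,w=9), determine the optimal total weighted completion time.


WSPT order (by p/w): J4 → J6 → J3 → J2 → J5 → J1
  J4: C=2, w·C=5×2=10
  J6: C=7, w·C=9×7=63
  J3: C=26, w·C=10×26=260
  J2: C=40, w·C=4×40=160
  J5: C=44, w·C=1×44=44
  J1: C=52, w·C=1×52=52
Σ w·C = 589
= 589


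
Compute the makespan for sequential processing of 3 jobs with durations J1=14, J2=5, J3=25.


Sequential makespan: sum all processing times
= 14 + 5 + 25
= 44 time units


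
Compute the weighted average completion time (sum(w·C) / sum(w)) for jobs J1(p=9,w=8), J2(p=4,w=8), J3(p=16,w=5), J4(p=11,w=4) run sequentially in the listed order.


Completion times:
  J1: C=9, w×C=8×9=72
  J2: C=13, w×C=8×13=104
  J3: C=29, w×C=5×29=145
  J4: C=40, w×C=4×40=160
Sum w×C = 481
Sum w = 25
Weighted avg = 481/25
= 19.24


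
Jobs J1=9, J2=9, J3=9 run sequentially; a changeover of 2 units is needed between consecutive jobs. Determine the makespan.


Makespan = Σ processing + (n-1) × setup
= (9 + 9 + 9) + (3-1)×2
= 27 + 4
= 31 time units


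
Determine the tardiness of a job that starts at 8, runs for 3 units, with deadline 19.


Completion = start + processing = 8 + 3 = 11
Tardiness = max(0, C - d) = max(0, 11 - 19)
= max(0, -8)
= 0


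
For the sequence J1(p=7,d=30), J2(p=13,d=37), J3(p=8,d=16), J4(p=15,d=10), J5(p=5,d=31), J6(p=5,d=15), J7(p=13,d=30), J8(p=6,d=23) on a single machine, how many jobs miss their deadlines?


Completion vs due date:
  J1: C=7, d=30 → on time
  J2: C=20, d=37 → on time
  J3: C=28, d=16 → TARDY
  J4: C=43, d=10 → TARDY
  J5: C=48, d=31 → TARDY
  J6: C=53, d=15 → TARDY
  J7: C=66, d=30 → TARDY
  J8: C=72, d=23 → TARDY
Tardy jobs: J3, J4, J5, J6, J7, J8
Count = 6


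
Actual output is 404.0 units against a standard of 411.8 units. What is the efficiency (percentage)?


Efficiency = (actual / standard) × 100
= (404.0 / 411.8) × 100
= 98.1%


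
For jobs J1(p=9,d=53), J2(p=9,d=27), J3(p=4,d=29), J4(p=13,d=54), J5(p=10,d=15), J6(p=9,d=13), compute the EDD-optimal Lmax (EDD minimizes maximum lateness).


EDD order: J6 → J5 → J2 → J3 → J1 → J4
Completion and lateness:
  J6: C=9, d=13, L=9-13=-4
  J5: C=19, d=15, L=19-15=4
  J2: C=28, d=27, L=28-27=1
  J3: C=32, d=29, L=32-29=3
  J1: C=41, d=53, L=41-53=-12
  J4: C=54, d=54, L=54-54=0
Lmax = max(-4, 4, 1, 3, -12, 0)
= 4


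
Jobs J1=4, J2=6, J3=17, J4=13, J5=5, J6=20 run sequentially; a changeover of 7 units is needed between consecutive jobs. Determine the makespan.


Makespan = Σ processing + (n-1) × setup
= (4 + 6 + 17 + 13 + 5 + 20) + (6-1)×7
= 65 + 35
= 100 time units


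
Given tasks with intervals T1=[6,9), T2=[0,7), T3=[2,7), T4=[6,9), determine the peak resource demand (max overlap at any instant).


Check each time point for overlaps:
  t=6: 4 tasks active (T1, T2, T3, T4)
Max concurrent = 4


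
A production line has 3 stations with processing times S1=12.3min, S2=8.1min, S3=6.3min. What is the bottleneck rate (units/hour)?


Bottleneck = longest station time
Station times: [12.3, 8.1, 6.3]
Max = 12.3 min
Rate = 60 / 12.3
= 4.88 units/hour (bottleneck: 12.3min)


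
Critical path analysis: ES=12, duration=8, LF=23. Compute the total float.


EF = ES + duration = 12 + 8 = 20
LS = LF - duration = 23 - 8 = 15
Total Float = LF - EF = 23 - 20
(or LS - ES = 15 - 12)
= 3


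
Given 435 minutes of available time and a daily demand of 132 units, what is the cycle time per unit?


Cycle time = available time / demand
= 435 / 132
= 3.30 min/unit


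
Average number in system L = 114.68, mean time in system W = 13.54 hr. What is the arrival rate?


Little's law: L = λW → λ = L / W
= 114.68 / 13.54
= 8.47 per hour


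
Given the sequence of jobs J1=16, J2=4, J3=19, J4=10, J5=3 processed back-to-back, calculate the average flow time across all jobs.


Completion times:
  J1: completes at 16
  J2: completes at 20
  J3: completes at 39
  J4: completes at 49
  J5: completes at 52
Sum = 176
Average = 176/5
= 35.20


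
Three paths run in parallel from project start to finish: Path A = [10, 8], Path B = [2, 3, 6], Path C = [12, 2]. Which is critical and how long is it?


Path A: 10 + 8 = 18
Path B: 2 + 3 + 6 = 11
Path C: 12 + 2 = 14
Critical path = longest = max(18, 11, 14)
= 18 (Path A)


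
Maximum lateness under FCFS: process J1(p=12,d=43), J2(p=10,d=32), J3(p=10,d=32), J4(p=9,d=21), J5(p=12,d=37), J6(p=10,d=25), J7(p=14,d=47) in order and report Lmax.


Lateness per job (L = C - d):
  J1: C=12, d=43, L=-31
  J2: C=22, d=32, L=-10
  J3: C=32, d=32, L=0
  J4: C=41, d=21, L=20
  J5: C=53, d=37, L=16
  J6: C=63, d=25, L=38
  J7: C=77, d=47, L=30
Lmax = max(-31, -10, 0, 20, 16, 38, 30)
= 38


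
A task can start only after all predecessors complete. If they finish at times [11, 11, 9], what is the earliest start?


ES = max of all predecessor completion times
Predecessors: [11, 11, 9]
ES = max(11, 11, 9)
= 11


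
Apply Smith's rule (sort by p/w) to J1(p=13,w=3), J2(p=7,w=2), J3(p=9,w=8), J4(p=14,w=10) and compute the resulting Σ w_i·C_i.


WSPT order (by p/w): J3 → J4 → J2 → J1
  J3: C=9, w·C=8×9=72
  J4: C=23, w·C=10×23=230
  J2: C=30, w·C=2×30=60
  J1: C=43, w·C=3×43=129
Σ w·C = 491
= 491


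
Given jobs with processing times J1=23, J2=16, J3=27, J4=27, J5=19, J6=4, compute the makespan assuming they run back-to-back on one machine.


Sequential makespan: sum all processing times
= 23 + 16 + 27 + 27 + 19 + 4
= 116 time units


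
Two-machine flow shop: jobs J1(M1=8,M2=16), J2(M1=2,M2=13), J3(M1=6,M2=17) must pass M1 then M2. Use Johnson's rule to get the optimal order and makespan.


Johnson's rule:
Group 1 (M1≤M2, sort by M1): ['J2', 'J3', 'J1']
Group 2 (M1>M2, sort desc M2): []
Sequence: J2 → J3 → J1
Makespan calculation:
  J2: M1 done=2, M2 done=15
  J3: M1 done=8, M2 done=32
  J1: M1 done=16, M2 done=48
= Sequence: J2 → J3 → J1, Makespan: 48


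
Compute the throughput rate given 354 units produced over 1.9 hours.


Throughput = units / time
= 354 / 1.9
= 186.3 units/hour


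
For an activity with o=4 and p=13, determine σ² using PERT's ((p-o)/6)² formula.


σ² = ((p - o) / 6)² = (p - o)² / 36
= (13 - 4)² / 36
= 9² / 36
= 81 / 36
= 2.2500


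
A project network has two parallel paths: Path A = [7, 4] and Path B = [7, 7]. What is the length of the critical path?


Path A: 7 + 4 = 11
Path B: 7 + 7 = 14
Critical path = longest = max(11, 14)
= 14 (Path B)


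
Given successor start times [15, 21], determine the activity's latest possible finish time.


LF = min of all successor start times
Successors start at: [15, 21]
LF = min(15, 21)
= 15


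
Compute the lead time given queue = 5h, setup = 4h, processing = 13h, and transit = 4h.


Lead time = queue + setup + processing + transit
= 5 + 4 + 13 + 4
= 26 hours


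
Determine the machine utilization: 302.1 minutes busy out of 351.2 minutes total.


Utilization = busy / total × 100
= 302.1 / 351.2 × 100
= 86.0%


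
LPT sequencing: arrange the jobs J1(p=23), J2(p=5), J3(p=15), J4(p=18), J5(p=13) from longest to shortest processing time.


LPT: sort by longest processing time first
  J1: p=23
  J4: p=18
  J3: p=15
  J5: p=13
  J2: p=5
Order: J1 → J4 → J3 → J5 → J2


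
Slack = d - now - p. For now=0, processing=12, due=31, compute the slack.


Slack = due - current_time - processing
= 31 - 0 - 12
= 19


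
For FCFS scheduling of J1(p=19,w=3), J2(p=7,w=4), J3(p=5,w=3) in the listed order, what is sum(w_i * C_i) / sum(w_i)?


Completion times:
  J1: C=19, w×C=3×19=57
  J2: C=26, w×C=4×26=104
  J3: C=31, w×C=3×31=93
Sum w×C = 254
Sum w = 10
Weighted avg = 254/10
= 25.40


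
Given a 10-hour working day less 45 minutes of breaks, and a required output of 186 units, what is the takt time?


Available = 10×60 - 45 = 555 min
Takt time = 555 / 186
= 2.98 min/unit


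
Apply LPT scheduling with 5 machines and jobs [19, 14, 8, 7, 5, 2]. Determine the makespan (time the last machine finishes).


Jobs (LPT sorted): [19, 14, 8, 7, 5, 2]
Machines: 5
  J=19 → Machine 1 (load: 0+19=19)
  J=14 → Machine 2 (load: 0+14=14)
  J=8 → Machine 3 (load: 0+8=8)
  J=7 → Machine 4 (load: 0+7=7)
  J=5 → Machine 5 (load: 0+5=5)
  J=2 → Machine 5 (load: 5+2=7)
Machine loads: [19, 14, 8, 7, 7]
Makespan = max = 19 time units


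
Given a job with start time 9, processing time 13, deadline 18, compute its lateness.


Completion = 9 + 13 = 22
Lateness = C - d = 22 - 18
= 4


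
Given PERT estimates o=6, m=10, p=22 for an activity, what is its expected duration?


te = (o + 4m + p) / 6
= (6 + 4×10 + 22) / 6
= (6 + 40 + 22) / 6
= 68 / 6
= 11.33


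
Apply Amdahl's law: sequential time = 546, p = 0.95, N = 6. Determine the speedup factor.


Amdahl's law: T_p = T × ((1-p) + p/N)
= 546 × ((1-0.95) + 0.95/6)
= 546 × (0.05 + 0.1583)
= 546 × 0.2083
= 113.75
Speedup = 546/113.75
= 4.80×


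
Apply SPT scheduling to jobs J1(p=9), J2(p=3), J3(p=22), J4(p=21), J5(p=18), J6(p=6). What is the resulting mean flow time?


SPT order: J2 → J6 → J1 → J5 → J4 → J3
Completion times:
  J2: C=3
  J6: C=9
  J1: C=18
  J5: C=36
  J4: C=57
  J3: C=79
Sum = 202, n = 6
Mean flow = 202/6
= 33.67


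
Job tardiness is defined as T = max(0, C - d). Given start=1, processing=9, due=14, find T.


Completion = start + processing = 1 + 9 = 10
Tardiness = max(0, C - d) = max(0, 10 - 14)
= max(0, -4)
= 0


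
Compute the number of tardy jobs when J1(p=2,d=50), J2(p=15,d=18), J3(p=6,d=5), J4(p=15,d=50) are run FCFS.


Completion vs due date:
  J1: C=2, d=50 → on time
  J2: C=17, d=18 → on time
  J3: C=23, d=5 → TARDY
  J4: C=38, d=50 → on time
Tardy jobs: J3
Count = 1


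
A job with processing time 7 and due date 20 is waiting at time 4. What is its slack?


Slack = due - current_time - processing
= 20 - 4 - 7
= 9


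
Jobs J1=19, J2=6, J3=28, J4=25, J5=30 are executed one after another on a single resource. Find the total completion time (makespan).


Sequential makespan: sum all processing times
= 19 + 6 + 28 + 25 + 30
= 108 time units


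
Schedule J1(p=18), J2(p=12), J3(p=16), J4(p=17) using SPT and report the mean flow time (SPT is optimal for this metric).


SPT order: J2 → J3 → J4 → J1
Completion times:
  J2: C=12
  J3: C=28
  J4: C=45
  J1: C=63
Sum = 148, n = 4
Mean flow = 148/4
= 37.00


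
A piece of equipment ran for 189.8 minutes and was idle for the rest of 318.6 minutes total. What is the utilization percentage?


Utilization = busy / total × 100
= 189.8 / 318.6 × 100
= 59.6%


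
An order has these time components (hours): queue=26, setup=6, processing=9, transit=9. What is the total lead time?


Lead time = queue + setup + processing + transit
= 26 + 6 + 9 + 9
= 50 hours


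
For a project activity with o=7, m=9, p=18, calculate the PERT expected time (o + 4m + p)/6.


te = (o + 4m + p) / 6
= (7 + 4×9 + 18) / 6
= (7 + 36 + 18) / 6
= 61 / 6
= 10.17


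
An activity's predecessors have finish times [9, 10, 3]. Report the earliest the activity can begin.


ES = max of all predecessor completion times
Predecessors: [9, 10, 3]
ES = max(9, 10, 3)
= 10


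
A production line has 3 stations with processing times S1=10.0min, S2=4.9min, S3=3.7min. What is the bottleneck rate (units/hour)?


Bottleneck = longest station time
Station times: [10.0, 4.9, 3.7]
Max = 10.0 min
Rate = 60 / 10.0
= 6.00 units/hour (bottleneck: 10.0min)


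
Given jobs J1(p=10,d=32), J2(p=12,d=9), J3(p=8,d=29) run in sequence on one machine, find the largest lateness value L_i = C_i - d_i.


Lateness per job (L = C - d):
  J1: C=10, d=32, L=-22
  J2: C=22, d=9, L=13
  J3: C=30, d=29, L=1
Lmax = max(-22, 13, 1)
= 13


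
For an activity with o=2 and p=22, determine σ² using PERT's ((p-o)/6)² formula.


σ² = ((p - o) / 6)² = (p - o)² / 36
= (22 - 2)² / 36
= 20² / 36
= 400 / 36
= 11.1111


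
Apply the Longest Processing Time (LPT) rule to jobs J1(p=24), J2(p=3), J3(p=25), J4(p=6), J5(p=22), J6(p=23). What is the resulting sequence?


LPT: sort by longest processing time first
  J3: p=25
  J1: p=24
  J6: p=23
  J5: p=22
  J4: p=6
  J2: p=3
Order: J3 → J1 → J6 → J5 → J4 → J2


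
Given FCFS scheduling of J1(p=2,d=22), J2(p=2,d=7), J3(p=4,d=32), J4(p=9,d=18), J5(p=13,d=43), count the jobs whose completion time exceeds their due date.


Completion vs due date:
  J1: C=2, d=22 → on time
  J2: C=4, d=7 → on time
  J3: C=8, d=32 → on time
  J4: C=17, d=18 → on time
  J5: C=30, d=43 → on time
Tardy jobs: none
Count = 0


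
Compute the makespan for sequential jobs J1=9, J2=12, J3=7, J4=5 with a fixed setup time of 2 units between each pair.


Makespan = Σ processing + (n-1) × setup
= (9 + 12 + 7 + 5) + (4-1)×2
= 33 + 6
= 39 time units


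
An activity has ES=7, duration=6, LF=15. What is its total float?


EF = ES + duration = 7 + 6 = 13
LS = LF - duration = 15 - 6 = 9
Total Float = LF - EF = 15 - 13
(or LS - ES = 9 - 7)
= 2


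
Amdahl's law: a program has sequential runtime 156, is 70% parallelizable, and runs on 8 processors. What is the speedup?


Amdahl's law: T_p = T × ((1-p) + p/N)
= 156 × ((1-0.7) + 0.7/8)
= 156 × (0.30 + 0.0875)
= 156 × 0.3875
= 60.45
Speedup = 156/60.45
= 2.58×


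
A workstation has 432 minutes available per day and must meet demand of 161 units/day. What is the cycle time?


Cycle time = available time / demand
= 432 / 161
= 2.68 min/unit


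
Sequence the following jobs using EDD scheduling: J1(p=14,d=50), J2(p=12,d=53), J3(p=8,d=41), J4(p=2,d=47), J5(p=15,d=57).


EDD: sort by earliest due date
  J3: d=41, p=8
  J4: d=47, p=2
  J1: d=50, p=14
  J2: d=53, p=12
  J5: d=57, p=15
Order: J3 → J4 → J1 → J2 → J5


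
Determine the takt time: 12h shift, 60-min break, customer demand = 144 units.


Available = 12×60 - 60 = 660 min
Takt time = 660 / 144
= 4.58 min/unit


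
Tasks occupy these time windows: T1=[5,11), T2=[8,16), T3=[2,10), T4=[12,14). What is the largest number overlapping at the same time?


Check each time point for overlaps:
  t=8: 3 tasks active (T1, T2, T3)
Max concurrent = 3


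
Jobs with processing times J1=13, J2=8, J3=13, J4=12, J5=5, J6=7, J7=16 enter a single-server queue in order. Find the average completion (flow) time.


Completion times:
  J1: completes at 13
  J2: completes at 21
  J3: completes at 34
  J4: completes at 46
  J5: completes at 51
  J6: completes at 58
  J7: completes at 74
Sum = 297
Average = 297/7
= 42.43


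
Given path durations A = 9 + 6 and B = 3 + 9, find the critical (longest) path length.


Path A: 9 + 6 = 15
Path B: 3 + 9 = 12
Critical path = longest = max(15, 12)
= 15 (Path A)


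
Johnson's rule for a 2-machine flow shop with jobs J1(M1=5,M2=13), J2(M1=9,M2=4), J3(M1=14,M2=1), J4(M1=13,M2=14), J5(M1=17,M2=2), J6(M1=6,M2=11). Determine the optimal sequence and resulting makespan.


Johnson's rule:
Group 1 (M1≤M2, sort by M1): ['J1', 'J6', 'J4']
Group 2 (M1>M2, sort desc M2): ['J2', 'J5', 'J3']
Sequence: J1 → J6 → J4 → J2 → J5 → J3
Makespan calculation:
  J1: M1 done=5, M2 done=18
  J6: M1 done=11, M2 done=29
  J4: M1 done=24, M2 done=43
  J2: M1 done=33, M2 done=47
  J5: M1 done=50, M2 done=52
  J3: M1 done=64, M2 done=65
= Sequence: J1 → J6 → J4 → J2 → J5 → J3, Makespan: 65


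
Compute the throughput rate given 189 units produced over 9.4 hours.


Throughput = units / time
= 189 / 9.4
= 20.1 units/hour


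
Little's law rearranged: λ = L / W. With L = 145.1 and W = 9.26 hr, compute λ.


Little's law: L = λW → λ = L / W
= 145.1 / 9.26
= 15.67 per hour


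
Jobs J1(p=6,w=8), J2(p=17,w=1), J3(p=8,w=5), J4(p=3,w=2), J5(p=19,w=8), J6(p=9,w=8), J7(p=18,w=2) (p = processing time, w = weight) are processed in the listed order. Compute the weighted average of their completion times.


Completion times:
  J1: C=6, w×C=8×6=48
  J2: C=23, w×C=1×23=23
  J3: C=31, w×C=5×31=155
  J4: C=34, w×C=2×34=68
  J5: C=53, w×C=8×53=424
  J6: C=62, w×C=8×62=496
  J7: C=80, w×C=2×80=160
Sum w×C = 1374
Sum w = 34
Weighted avg = 1374/34
= 40.41


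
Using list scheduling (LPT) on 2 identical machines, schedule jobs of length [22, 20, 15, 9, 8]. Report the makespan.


Jobs (LPT sorted): [22, 20, 15, 9, 8]
Machines: 2
  J=22 → Machine 1 (load: 0+22=22)
  J=20 → Machine 2 (load: 0+20=20)
  J=15 → Machine 2 (load: 20+15=35)
  J=9 → Machine 1 (load: 22+9=31)
  J=8 → Machine 1 (load: 31+8=39)
Machine loads: [39, 35]
Makespan = max = 39 time units


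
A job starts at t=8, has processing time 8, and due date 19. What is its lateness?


Completion = 8 + 8 = 16
Lateness = C - d = 16 - 19
= -3


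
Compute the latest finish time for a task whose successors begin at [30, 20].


LF = min of all successor start times
Successors start at: [30, 20]
LF = min(30, 20)
= 20


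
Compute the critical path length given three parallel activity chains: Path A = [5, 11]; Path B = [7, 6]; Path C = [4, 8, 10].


Path A: 5 + 11 = 16
Path B: 7 + 6 = 13
Path C: 4 + 8 + 10 = 22
Critical path = longest = max(16, 13, 22)
= 22 (Path C)


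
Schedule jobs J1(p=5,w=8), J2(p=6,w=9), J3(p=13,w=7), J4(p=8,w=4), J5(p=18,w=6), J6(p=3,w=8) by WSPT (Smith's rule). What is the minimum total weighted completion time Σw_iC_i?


WSPT order (by p/w): J6 → J1 → J2 → J3 → J4 → J5
  J6: C=3, w·C=8×3=24
  J1: C=8, w·C=8×8=64
  J2: C=14, w·C=9×14=126
  J3: C=27, w·C=7×27=189
  J4: C=35, w·C=4×35=140
  J5: C=53, w·C=6×53=318
Σ w·C = 861
= 861


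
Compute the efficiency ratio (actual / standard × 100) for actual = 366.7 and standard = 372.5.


Efficiency = (actual / standard) × 100
= (366.7 / 372.5) × 100
= 98.4%


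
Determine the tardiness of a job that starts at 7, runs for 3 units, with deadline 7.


Completion = start + processing = 7 + 3 = 10
Tardiness = max(0, C - d) = max(0, 10 - 7)
= max(0, 3)
= 3


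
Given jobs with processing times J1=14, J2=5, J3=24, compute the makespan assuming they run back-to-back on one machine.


Sequential makespan: sum all processing times
= 14 + 5 + 24
= 43 time units


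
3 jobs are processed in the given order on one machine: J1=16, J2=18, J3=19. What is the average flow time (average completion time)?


Completion times:
  J1: completes at 16
  J2: completes at 34
  J3: completes at 53
Sum = 103
Average = 103/3
= 34.33


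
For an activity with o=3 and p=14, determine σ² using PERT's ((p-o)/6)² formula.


σ² = ((p - o) / 6)² = (p - o)² / 36
= (14 - 3)² / 36
= 11² / 36
= 121 / 36
= 3.3611


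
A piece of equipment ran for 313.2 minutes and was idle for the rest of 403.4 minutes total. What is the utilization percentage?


Utilization = busy / total × 100
= 313.2 / 403.4 × 100
= 77.6%


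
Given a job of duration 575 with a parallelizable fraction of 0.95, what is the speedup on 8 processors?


Amdahl's law: T_p = T × ((1-p) + p/N)
= 575 × ((1-0.95) + 0.95/8)
= 575 × (0.05 + 0.1187)
= 575 × 0.1688
= 97.03
Speedup = 575/97.03
= 5.93×


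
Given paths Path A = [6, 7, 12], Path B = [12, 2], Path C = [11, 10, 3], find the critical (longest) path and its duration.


Path A: 6 + 7 + 12 = 25
Path B: 12 + 2 = 14
Path C: 11 + 10 + 3 = 24
Critical path = longest = max(25, 14, 24)
= 25 (Path A)


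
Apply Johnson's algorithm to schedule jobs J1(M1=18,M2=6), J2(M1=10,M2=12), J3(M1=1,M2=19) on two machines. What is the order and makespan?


Johnson's rule:
Group 1 (M1≤M2, sort by M1): ['J3', 'J2']
Group 2 (M1>M2, sort desc M2): ['J1']
Sequence: J3 → J2 → J1
Makespan calculation:
  J3: M1 done=1, M2 done=20
  J2: M1 done=11, M2 done=32
  J1: M1 done=29, M2 done=38
= Sequence: J3 → J2 → J1, Makespan: 38


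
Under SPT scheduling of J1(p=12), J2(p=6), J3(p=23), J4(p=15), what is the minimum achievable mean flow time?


SPT order: J2 → J1 → J4 → J3
Completion times:
  J2: C=6
  J1: C=18
  J4: C=33
  J3: C=56
Sum = 113, n = 4
Mean flow = 113/4
= 28.25


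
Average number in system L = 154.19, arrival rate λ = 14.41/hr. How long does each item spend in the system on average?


Little's law: L = λW → W = L / λ
= 154.19 / 14.41
= 10.70 hours


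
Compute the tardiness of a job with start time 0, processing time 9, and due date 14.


Completion = start + processing = 0 + 9 = 9
Tardiness = max(0, C - d) = max(0, 9 - 14)
= max(0, -5)
= 0


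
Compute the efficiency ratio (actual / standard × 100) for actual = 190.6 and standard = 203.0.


Efficiency = (actual / standard) × 100
= (190.6 / 203.0) × 100
= 93.9%


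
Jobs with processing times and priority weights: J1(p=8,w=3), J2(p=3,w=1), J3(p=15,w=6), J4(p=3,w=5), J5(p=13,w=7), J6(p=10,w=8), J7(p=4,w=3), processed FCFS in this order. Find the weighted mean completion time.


Completion times:
  J1: C=8, w×C=3×8=24
  J2: C=11, w×C=1×11=11
  J3: C=26, w×C=6×26=156
  J4: C=29, w×C=5×29=145
  J5: C=42, w×C=7×42=294
  J6: C=52, w×C=8×52=416
  J7: C=56, w×C=3×56=168
Sum w×C = 1214
Sum w = 33
Weighted avg = 1214/33
= 36.79


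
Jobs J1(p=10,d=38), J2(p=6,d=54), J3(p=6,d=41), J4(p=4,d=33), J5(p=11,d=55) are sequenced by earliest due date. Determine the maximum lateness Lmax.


EDD order: J4 → J1 → J3 → J2 → J5
Completion and lateness:
  J4: C=4, d=33, L=4-33=-29
  J1: C=14, d=38, L=14-38=-24
  J3: C=20, d=41, L=20-41=-21
  J2: C=26, d=54, L=26-54=-28
  J5: C=37, d=55, L=37-55=-18
Lmax = max(-29, -24, -21, -28, -18)
= -18


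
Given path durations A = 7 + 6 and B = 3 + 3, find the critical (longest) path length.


Path A: 7 + 6 = 13
Path B: 3 + 3 = 6
Critical path = longest = max(13, 6)
= 13 (Path A)


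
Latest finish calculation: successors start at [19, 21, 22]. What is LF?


LF = min of all successor start times
Successors start at: [19, 21, 22]
LF = min(19, 21, 22)
= 19


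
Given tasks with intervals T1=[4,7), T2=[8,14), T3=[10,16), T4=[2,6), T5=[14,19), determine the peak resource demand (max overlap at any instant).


Check each time point for overlaps:
  t=4: 2 tasks active (T1, T4)
Max concurrent = 2


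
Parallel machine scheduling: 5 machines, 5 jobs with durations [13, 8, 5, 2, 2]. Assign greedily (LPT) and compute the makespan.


Jobs (LPT sorted): [13, 8, 5, 2, 2]
Machines: 5
  J=13 → Machine 1 (load: 0+13=13)
  J=8 → Machine 2 (load: 0+8=8)
  J=5 → Machine 3 (load: 0+5=5)
  J=2 → Machine 4 (load: 0+2=2)
  J=2 → Machine 5 (load: 0+2=2)
Machine loads: [13, 8, 5, 2, 2]
Makespan = max = 13 time units


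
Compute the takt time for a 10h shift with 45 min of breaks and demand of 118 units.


Available = 10×60 - 45 = 555 min
Takt time = 555 / 118
= 4.70 min/unit
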